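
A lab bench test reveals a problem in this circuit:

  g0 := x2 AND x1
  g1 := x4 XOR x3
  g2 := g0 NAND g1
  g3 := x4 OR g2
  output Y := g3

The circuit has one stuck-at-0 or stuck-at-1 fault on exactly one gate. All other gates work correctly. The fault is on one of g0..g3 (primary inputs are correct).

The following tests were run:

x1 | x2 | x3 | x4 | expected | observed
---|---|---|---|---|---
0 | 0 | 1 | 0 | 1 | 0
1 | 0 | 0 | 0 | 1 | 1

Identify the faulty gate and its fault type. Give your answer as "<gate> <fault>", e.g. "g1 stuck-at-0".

g0 stuck-at-1

Fault-free values for test 1 (x1=0, x2=0, x3=1, x4=0): g0=0, g1=1, g2=1, g3=1, giving Y=1. Observed 0.
Test 1: faults giving observed 0 are {g0 stuck-at-1, g2 stuck-at-0, g3 stuck-at-0}.
Test 2 (x1=1, x2=0, x3=0, x4=0): fault-free g0=0, g1=0, g2=1, g3=1 → 1; observed 1. Eliminates g2 stuck-at-0, g3 stuck-at-0.
Only g0 stuck-at-1 is consistent with every test.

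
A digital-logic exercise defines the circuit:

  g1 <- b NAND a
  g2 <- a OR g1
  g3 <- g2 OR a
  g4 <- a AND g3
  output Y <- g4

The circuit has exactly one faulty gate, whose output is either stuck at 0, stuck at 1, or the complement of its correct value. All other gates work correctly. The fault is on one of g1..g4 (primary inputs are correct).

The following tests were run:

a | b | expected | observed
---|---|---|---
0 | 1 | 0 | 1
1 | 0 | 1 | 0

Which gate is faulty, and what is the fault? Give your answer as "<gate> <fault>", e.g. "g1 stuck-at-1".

g4 inverted output

Fault-free values for test 1 (a=0, b=1): g1=1, g2=1, g3=1, g4=0, giving Y=0. Observed 1.
Test 1: faults giving observed 1 are {g4 stuck-at-1, g4 inverted output}.
Test 2 (a=1, b=0): fault-free g1=1, g2=1, g3=1, g4=1 → 1; observed 0. Eliminates g4 stuck-at-1.
Only g4 inverted output is consistent with every test.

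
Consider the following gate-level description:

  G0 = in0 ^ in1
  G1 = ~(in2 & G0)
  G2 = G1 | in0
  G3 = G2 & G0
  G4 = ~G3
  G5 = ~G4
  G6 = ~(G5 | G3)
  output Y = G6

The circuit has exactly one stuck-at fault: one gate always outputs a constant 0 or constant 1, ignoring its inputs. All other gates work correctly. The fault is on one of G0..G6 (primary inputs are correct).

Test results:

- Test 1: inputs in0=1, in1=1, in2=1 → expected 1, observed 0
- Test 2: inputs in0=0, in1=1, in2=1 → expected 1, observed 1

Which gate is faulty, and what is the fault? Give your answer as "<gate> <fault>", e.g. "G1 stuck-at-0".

Fault-free values for test 1 (in0=1, in1=1, in2=1): G0=0, G1=1, G2=1, G3=0, G4=1, G5=0, G6=1, giving Y=1. Observed 0.
Test 1: faults giving observed 0 are {G0 stuck-at-1, G3 stuck-at-1, G4 stuck-at-0, G5 stuck-at-1, G6 stuck-at-0}.
Test 2 (in0=0, in1=1, in2=1): fault-free G0=1, G1=0, G2=0, G3=0, G4=1, G5=0, G6=1 → 1; observed 1. Eliminates G3 stuck-at-1, G4 stuck-at-0, G5 stuck-at-1, G6 stuck-at-0.
Only G0 stuck-at-1 is consistent with every test.

G0 stuck-at-1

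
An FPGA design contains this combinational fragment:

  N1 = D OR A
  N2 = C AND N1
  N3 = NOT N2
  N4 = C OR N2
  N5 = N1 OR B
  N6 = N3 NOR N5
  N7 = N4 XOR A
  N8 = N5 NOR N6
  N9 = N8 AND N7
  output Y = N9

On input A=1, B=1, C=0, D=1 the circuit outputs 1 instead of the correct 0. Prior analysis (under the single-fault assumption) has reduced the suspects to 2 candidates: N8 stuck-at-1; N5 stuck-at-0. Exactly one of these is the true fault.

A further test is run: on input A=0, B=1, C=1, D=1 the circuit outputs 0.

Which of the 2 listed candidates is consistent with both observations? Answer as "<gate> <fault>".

N5 stuck-at-0

Evaluate each candidate on input A=0, B=1, C=1, D=1:
  N8 stuck-at-1: N1=1, N2=1, N3=0, N4=1, N5=1, N6=0, N7=1, N8=1 [stuck-at-1], N9=1 → 1 — eliminated
  N5 stuck-at-0: N1=1, N2=1, N3=0, N4=1, N5=0 [stuck-at-0], N6=1, N7=1, N8=0, N9=0 → 0 — matches
Only N5 stuck-at-0 reproduces the observed 0.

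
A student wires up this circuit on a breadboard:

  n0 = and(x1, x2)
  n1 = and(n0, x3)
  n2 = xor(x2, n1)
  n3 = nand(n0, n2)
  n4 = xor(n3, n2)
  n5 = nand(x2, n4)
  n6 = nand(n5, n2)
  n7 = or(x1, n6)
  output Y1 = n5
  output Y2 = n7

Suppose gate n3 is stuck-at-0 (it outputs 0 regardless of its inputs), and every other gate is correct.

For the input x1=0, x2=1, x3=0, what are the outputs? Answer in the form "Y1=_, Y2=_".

Y1=0, Y2=1

Propagate with n3 forced: n0=0, n1=0, n2=1, n3=0 [stuck-at-0], n4=1, n5=0, n6=1, n7=1.
So the outputs are Y1=0, Y2=1. (Without the fault they would be Y1=1, Y2=0.)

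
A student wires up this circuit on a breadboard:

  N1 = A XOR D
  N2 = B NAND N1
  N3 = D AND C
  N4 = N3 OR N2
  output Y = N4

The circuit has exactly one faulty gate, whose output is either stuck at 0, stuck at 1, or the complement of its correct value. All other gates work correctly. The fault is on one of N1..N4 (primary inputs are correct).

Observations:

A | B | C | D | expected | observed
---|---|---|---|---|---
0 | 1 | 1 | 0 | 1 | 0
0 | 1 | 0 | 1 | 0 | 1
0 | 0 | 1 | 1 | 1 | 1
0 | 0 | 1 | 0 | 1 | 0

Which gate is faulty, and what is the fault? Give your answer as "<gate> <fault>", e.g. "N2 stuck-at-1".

Fault-free values for test 1 (A=0, B=1, C=1, D=0): N1=0, N2=1, N3=0, N4=1, giving Y=1. Observed 0.
Test 1: faults giving observed 0 are {N1 stuck-at-1, N1 inverted output, N2 stuck-at-0, N2 inverted output, N4 stuck-at-0, N4 inverted output}.
Test 2 (A=0, B=1, C=0, D=1): fault-free N1=1, N2=0, N3=0, N4=0 → 0; observed 1. Eliminates N1 stuck-at-1, N2 stuck-at-0, N4 stuck-at-0.
Test 3 (A=0, B=0, C=1, D=1): fault-free N1=1, N2=1, N3=1, N4=1 → 1; observed 1. Eliminates N4 inverted output.
Test 4 (A=0, B=0, C=1, D=0): fault-free N1=0, N2=1, N3=0, N4=1 → 1; observed 0. Eliminates N1 inverted output.
Only N2 inverted output is consistent with every test.

N2 inverted output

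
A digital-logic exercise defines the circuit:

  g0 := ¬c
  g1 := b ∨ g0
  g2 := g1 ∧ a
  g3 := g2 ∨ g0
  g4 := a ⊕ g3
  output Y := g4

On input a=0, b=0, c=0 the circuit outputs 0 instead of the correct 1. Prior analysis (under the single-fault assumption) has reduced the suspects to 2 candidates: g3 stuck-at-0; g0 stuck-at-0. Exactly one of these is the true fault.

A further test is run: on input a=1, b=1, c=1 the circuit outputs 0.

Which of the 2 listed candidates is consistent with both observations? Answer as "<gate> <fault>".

g0 stuck-at-0

Evaluate each candidate on input a=1, b=1, c=1:
  g3 stuck-at-0: g0=0, g1=1, g2=1, g3=0 [stuck-at-0], g4=1 → 1 — eliminated
  g0 stuck-at-0: g0=0 [stuck-at-0], g1=1, g2=1, g3=1, g4=0 → 0 — matches
Only g0 stuck-at-0 reproduces the observed 0.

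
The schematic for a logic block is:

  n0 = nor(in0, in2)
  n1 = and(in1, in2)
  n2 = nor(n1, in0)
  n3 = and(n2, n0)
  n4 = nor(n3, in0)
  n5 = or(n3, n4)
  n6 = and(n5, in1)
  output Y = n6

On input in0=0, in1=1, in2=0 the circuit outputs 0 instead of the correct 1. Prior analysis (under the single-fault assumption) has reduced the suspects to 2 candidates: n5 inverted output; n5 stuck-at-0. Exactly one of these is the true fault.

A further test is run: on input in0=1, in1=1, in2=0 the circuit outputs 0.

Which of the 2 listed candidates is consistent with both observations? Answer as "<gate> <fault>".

Evaluate each candidate on input in0=1, in1=1, in2=0:
  n5 inverted output: n0=0, n1=0, n2=0, n3=0, n4=0, n5=1 [inverted output], n6=1 → 1 — eliminated
  n5 stuck-at-0: n0=0, n1=0, n2=0, n3=0, n4=0, n5=0 [stuck-at-0], n6=0 → 0 — matches
Only n5 stuck-at-0 reproduces the observed 0.

n5 stuck-at-0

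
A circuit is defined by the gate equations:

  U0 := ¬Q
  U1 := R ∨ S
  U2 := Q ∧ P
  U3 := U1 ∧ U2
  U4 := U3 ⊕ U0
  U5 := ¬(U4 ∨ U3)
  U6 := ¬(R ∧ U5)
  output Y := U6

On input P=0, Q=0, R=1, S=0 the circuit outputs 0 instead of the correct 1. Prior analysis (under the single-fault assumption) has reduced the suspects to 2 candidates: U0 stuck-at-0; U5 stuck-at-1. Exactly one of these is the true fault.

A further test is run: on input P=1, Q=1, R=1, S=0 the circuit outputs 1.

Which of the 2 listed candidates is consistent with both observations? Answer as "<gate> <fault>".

Evaluate each candidate on input P=1, Q=1, R=1, S=0:
  U0 stuck-at-0: U0=0 [stuck-at-0], U1=1, U2=1, U3=1, U4=1, U5=0, U6=1 → 1 — matches
  U5 stuck-at-1: U0=0, U1=1, U2=1, U3=1, U4=1, U5=1 [stuck-at-1], U6=0 → 0 — eliminated
Only U0 stuck-at-0 reproduces the observed 1.

U0 stuck-at-0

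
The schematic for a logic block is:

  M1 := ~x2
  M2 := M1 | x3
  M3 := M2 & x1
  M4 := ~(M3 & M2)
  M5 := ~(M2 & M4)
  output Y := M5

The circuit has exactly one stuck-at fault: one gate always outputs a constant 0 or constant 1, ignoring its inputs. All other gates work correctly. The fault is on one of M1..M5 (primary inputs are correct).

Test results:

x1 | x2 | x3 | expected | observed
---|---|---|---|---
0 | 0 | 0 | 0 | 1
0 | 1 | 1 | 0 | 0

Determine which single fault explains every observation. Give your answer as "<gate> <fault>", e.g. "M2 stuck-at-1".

M1 stuck-at-0

Fault-free values for test 1 (x1=0, x2=0, x3=0): M1=1, M2=1, M3=0, M4=1, M5=0, giving Y=0. Observed 1.
Test 1: faults giving observed 1 are {M1 stuck-at-0, M2 stuck-at-0, M3 stuck-at-1, M4 stuck-at-0, M5 stuck-at-1}.
Test 2 (x1=0, x2=1, x3=1): fault-free M1=0, M2=1, M3=0, M4=1, M5=0 → 0; observed 0. Eliminates M2 stuck-at-0, M3 stuck-at-1, M4 stuck-at-0, M5 stuck-at-1.
Only M1 stuck-at-0 is consistent with every test.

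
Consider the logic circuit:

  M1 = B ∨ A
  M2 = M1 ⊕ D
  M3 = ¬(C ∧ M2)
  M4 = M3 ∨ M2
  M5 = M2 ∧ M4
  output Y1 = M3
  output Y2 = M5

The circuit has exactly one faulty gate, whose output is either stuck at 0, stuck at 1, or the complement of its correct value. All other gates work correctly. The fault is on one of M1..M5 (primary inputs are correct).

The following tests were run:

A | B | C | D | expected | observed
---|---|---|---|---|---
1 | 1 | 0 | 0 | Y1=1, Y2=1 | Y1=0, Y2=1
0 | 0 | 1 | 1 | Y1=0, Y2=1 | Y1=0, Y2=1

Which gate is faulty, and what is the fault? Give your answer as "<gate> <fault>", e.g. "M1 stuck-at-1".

M3 stuck-at-0

Fault-free values for test 1 (A=1, B=1, C=0, D=0): M1=1, M2=1, M3=1, M4=1, M5=1, giving Y1=1, Y2=1. Observed Y1=0, Y2=1.
Test 1: faults giving observed Y1=0, Y2=1 are {M3 stuck-at-0, M3 inverted output}.
Test 2 (A=0, B=0, C=1, D=1): fault-free M1=0, M2=1, M3=0, M4=1, M5=1 → Y1=0, Y2=1; observed Y1=0, Y2=1. Eliminates M3 inverted output.
Only M3 stuck-at-0 is consistent with every test.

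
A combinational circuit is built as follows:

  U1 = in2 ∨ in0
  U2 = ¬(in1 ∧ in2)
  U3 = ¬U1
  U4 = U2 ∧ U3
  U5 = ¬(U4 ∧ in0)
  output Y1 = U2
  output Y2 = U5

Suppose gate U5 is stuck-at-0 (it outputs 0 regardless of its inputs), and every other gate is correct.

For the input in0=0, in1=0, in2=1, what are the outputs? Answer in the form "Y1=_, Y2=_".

Propagate with U5 forced: U1=1, U2=1, U3=0, U4=0, U5=0 [stuck-at-0].
So the outputs are Y1=1, Y2=0. (Without the fault they would be Y1=1, Y2=1.)

Y1=1, Y2=0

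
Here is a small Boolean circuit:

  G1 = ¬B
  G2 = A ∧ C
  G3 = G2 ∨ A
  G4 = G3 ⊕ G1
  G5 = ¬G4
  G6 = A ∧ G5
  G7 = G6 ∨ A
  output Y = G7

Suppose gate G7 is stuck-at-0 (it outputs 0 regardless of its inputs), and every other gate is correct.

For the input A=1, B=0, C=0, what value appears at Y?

0

Propagate with G7 forced: G1=1, G2=0, G3=1, G4=0, G5=1, G6=1, G7=0 [stuck-at-0].
So Y = 0. (Without the fault it would be 1.)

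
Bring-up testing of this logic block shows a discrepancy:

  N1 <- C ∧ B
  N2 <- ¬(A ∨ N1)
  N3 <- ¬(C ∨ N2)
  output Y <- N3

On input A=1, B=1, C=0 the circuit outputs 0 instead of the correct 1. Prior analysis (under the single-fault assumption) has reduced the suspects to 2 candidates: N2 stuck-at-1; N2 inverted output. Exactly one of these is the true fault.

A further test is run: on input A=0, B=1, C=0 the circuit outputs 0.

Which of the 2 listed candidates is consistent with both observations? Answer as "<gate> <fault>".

N2 stuck-at-1

Evaluate each candidate on input A=0, B=1, C=0:
  N2 stuck-at-1: N1=0, N2=1 [stuck-at-1], N3=0 → 0 — matches
  N2 inverted output: N1=0, N2=0 [inverted output], N3=1 → 1 — eliminated
Only N2 stuck-at-1 reproduces the observed 0.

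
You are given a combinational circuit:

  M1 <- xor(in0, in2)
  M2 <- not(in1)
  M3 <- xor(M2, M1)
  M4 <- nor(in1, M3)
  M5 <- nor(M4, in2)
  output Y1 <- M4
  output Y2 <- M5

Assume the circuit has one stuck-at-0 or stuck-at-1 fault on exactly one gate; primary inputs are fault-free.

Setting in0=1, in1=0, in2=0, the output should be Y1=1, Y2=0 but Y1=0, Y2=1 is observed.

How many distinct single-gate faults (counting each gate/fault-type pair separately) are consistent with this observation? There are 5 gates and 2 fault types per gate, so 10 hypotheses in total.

4

Fault-free: M1=1, M2=1, M3=0, M4=1, M5=0 → Y1=1, Y2=0. Observed Y1=0, Y2=1.
  M1 stuck-at-0: output Y1=0, Y2=1 ✓
  M1 stuck-at-1: output Y1=1, Y2=0 ✗
  M2 stuck-at-0: output Y1=0, Y2=1 ✓
  M2 stuck-at-1: output Y1=1, Y2=0 ✗
  M3 stuck-at-0: output Y1=1, Y2=0 ✗
  M3 stuck-at-1: output Y1=0, Y2=1 ✓
  M4 stuck-at-0: output Y1=0, Y2=1 ✓
  M4 stuck-at-1: output Y1=1, Y2=0 ✗
  M5 stuck-at-0: output Y1=1, Y2=0 ✗
  M5 stuck-at-1: output Y1=1, Y2=1 ✗
Consistent faults: {M1 stuck-at-0, M2 stuck-at-0, M3 stuck-at-1, M4 stuck-at-0} — 4 in all.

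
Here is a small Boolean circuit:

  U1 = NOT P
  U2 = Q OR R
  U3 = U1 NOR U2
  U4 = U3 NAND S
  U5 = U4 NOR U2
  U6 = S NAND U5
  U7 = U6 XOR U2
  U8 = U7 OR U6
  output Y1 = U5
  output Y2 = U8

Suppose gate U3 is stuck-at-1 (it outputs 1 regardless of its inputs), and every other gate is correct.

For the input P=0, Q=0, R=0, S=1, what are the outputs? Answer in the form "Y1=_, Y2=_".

Y1=1, Y2=0

Propagate with U3 forced: U1=1, U2=0, U3=1 [stuck-at-1], U4=0, U5=1, U6=0, U7=0, U8=0.
So the outputs are Y1=1, Y2=0. (Without the fault they would be Y1=0, Y2=1.)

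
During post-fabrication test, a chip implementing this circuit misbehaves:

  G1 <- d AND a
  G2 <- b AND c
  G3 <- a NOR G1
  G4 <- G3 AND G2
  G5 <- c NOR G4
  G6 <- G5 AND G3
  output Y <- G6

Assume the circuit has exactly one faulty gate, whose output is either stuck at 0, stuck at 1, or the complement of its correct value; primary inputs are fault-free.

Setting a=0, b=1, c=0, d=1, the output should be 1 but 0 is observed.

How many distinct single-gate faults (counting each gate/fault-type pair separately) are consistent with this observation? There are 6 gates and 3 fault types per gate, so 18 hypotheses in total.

12

Fault-free: G1=0, G2=0, G3=1, G4=0, G5=1, G6=1 → 1. Observed 0.
  G1: stuck-at-1, inverted output ✓; others ✗
  G2: stuck-at-1, inverted output ✓; others ✗
  G3: stuck-at-0, inverted output ✓; others ✗
  G4: stuck-at-1, inverted output ✓; others ✗
  G5: stuck-at-0, inverted output ✓; others ✗
  G6: stuck-at-0, inverted output ✓; others ✗
Consistent faults: {G1 stuck-at-1, G1 inverted output, G2 stuck-at-1, G2 inverted output, G3 stuck-at-0, G3 inverted output, G4 stuck-at-1, G4 inverted output, G5 stuck-at-0, G5 inverted output, G6 stuck-at-0, G6 inverted output} — 12 in all.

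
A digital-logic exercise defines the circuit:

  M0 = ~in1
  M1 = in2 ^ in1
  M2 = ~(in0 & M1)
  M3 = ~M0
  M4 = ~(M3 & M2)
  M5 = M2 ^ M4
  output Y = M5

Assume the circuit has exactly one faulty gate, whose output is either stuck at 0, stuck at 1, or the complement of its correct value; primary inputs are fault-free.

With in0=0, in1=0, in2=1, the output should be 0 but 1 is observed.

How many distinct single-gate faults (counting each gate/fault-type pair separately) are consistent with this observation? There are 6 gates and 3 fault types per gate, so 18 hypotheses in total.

10

Fault-free: M0=1, M1=1, M2=1, M3=0, M4=1, M5=0 → 0. Observed 1.
  M0: stuck-at-0, inverted output ✓; others ✗
  M1: none of the 3 fault types match ✗
  M2: stuck-at-0, inverted output ✓; others ✗
  M3: stuck-at-1, inverted output ✓; others ✗
  M4: stuck-at-0, inverted output ✓; others ✗
  M5: stuck-at-1, inverted output ✓; others ✗
Consistent faults: {M0 stuck-at-0, M0 inverted output, M2 stuck-at-0, M2 inverted output, M3 stuck-at-1, M3 inverted output, M4 stuck-at-0, M4 inverted output, M5 stuck-at-1, M5 inverted output} — 10 in all.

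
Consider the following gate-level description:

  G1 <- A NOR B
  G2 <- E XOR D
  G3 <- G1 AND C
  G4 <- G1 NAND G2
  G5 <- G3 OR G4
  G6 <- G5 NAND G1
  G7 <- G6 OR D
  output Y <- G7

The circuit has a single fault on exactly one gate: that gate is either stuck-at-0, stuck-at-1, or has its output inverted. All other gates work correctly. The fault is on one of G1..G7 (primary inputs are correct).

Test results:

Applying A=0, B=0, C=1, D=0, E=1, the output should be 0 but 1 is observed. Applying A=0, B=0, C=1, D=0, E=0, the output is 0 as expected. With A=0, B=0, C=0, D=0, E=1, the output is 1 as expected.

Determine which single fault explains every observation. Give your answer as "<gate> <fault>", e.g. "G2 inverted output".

G3 stuck-at-0

Fault-free values for test 1 (A=0, B=0, C=1, D=0, E=1): G1=1, G2=1, G3=1, G4=0, G5=1, G6=0, G7=0, giving Y=0. Observed 1.
Test 1: faults giving observed 1 are {G1 stuck-at-0, G1 inverted output, G3 stuck-at-0, G3 inverted output, G5 stuck-at-0, G5 inverted output, G6 stuck-at-1, G6 inverted output, G7 stuck-at-1, G7 inverted output}.
Test 2 (A=0, B=0, C=1, D=0, E=0): fault-free G1=1, G2=0, G3=1, G4=1, G5=1, G6=0, G7=0 → 0; observed 0. Eliminates G1 stuck-at-0, G1 inverted output, G5 stuck-at-0, G5 inverted output, G6 stuck-at-1, G6 inverted output, G7 stuck-at-1, G7 inverted output.
Test 3 (A=0, B=0, C=0, D=0, E=1): fault-free G1=1, G2=1, G3=0, G4=0, G5=0, G6=1, G7=1 → 1; observed 1. Eliminates G3 inverted output.
Only G3 stuck-at-0 is consistent with every test.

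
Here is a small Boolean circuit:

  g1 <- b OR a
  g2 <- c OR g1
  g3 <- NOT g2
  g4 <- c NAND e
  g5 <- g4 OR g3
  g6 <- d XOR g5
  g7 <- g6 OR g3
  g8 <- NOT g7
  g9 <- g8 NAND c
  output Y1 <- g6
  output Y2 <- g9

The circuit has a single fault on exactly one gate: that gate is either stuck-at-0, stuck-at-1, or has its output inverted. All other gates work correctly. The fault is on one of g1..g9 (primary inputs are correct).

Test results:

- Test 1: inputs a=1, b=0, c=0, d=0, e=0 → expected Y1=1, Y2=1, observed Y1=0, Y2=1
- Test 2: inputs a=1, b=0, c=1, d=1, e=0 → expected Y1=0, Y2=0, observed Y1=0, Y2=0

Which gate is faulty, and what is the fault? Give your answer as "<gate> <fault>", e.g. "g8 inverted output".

g6 stuck-at-0

Fault-free values for test 1 (a=1, b=0, c=0, d=0, e=0): g1=1, g2=1, g3=0, g4=1, g5=1, g6=1, g7=1, g8=0, g9=1, giving Y1=1, Y2=1. Observed Y1=0, Y2=1.
Test 1: faults giving observed Y1=0, Y2=1 are {g4 stuck-at-0, g4 inverted output, g5 stuck-at-0, g5 inverted output, g6 stuck-at-0, g6 inverted output}.
Test 2 (a=1, b=0, c=1, d=1, e=0): fault-free g1=1, g2=1, g3=0, g4=1, g5=1, g6=0, g7=0, g8=1, g9=0 → Y1=0, Y2=0; observed Y1=0, Y2=0. Eliminates g4 stuck-at-0, g4 inverted output, g5 stuck-at-0, g5 inverted output, g6 inverted output.
Only g6 stuck-at-0 is consistent with every test.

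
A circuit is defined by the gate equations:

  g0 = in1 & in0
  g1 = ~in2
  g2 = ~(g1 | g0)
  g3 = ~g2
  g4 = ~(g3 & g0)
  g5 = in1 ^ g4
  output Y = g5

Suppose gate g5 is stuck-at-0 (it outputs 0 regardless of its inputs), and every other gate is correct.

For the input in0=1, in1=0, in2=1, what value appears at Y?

Propagate with g5 forced: g0=0, g1=0, g2=1, g3=0, g4=1, g5=0 [stuck-at-0].
So Y = 0. (Without the fault it would be 1.)

0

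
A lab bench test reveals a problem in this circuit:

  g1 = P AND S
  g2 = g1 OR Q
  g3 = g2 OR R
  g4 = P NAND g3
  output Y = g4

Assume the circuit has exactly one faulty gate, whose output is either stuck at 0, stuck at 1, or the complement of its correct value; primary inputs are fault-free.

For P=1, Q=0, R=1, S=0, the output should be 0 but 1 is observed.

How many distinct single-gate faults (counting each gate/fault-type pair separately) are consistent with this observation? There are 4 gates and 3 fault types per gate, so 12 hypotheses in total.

4

Fault-free: g1=0, g2=0, g3=1, g4=0 → 0. Observed 1.
  g1 stuck-at-0: output 0 ✗
  g1 stuck-at-1: output 0 ✗
  g1 inverted output: output 0 ✗
  g2 stuck-at-0: output 0 ✗
  g2 stuck-at-1: output 0 ✗
  g2 inverted output: output 0 ✗
  g3 stuck-at-0: output 1 ✓
  g3 stuck-at-1: output 0 ✗
  g3 inverted output: output 1 ✓
  g4 stuck-at-0: output 0 ✗
  g4 stuck-at-1: output 1 ✓
  g4 inverted output: output 1 ✓
Consistent faults: {g3 stuck-at-0, g3 inverted output, g4 stuck-at-1, g4 inverted output} — 4 in all.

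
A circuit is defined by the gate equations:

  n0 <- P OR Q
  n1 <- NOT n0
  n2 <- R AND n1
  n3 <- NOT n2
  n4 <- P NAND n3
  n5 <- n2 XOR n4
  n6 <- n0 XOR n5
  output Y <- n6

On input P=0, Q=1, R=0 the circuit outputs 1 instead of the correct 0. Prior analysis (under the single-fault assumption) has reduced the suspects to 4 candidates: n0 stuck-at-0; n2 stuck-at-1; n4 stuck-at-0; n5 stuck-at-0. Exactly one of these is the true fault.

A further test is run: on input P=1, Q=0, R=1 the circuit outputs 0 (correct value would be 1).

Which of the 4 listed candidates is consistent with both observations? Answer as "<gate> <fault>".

n0 stuck-at-0

Evaluate each candidate on input P=1, Q=0, R=1:
  n0 stuck-at-0: n0=0 [stuck-at-0], n1=1, n2=1, n3=0, n4=1, n5=0, n6=0 → 0 — matches
  n2 stuck-at-1: n0=1, n1=0, n2=1 [stuck-at-1], n3=0, n4=1, n5=0, n6=1 → 1 — eliminated
  n4 stuck-at-0: n0=1, n1=0, n2=0, n3=1, n4=0 [stuck-at-0], n5=0, n6=1 → 1 — eliminated
  n5 stuck-at-0: n0=1, n1=0, n2=0, n3=1, n4=0, n5=0 [stuck-at-0], n6=1 → 1 — eliminated
Only n0 stuck-at-0 reproduces the observed 0.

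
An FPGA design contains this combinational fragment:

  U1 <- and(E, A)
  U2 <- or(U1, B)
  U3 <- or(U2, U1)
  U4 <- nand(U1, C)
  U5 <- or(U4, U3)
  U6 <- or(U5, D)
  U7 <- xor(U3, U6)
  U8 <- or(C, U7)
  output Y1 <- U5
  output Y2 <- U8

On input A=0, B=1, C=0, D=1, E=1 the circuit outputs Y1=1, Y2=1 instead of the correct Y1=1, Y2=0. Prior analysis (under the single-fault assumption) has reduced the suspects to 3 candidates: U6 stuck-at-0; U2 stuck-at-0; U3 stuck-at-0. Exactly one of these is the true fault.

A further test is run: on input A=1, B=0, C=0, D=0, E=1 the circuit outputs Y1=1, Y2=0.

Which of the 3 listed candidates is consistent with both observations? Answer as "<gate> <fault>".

Evaluate each candidate on input A=1, B=0, C=0, D=0, E=1:
  U6 stuck-at-0: U1=1, U2=1, U3=1, U4=1, U5=1, U6=0 [stuck-at-0], U7=1, U8=1 → Y1=1, Y2=1 — eliminated
  U2 stuck-at-0: U1=1, U2=0 [stuck-at-0], U3=1, U4=1, U5=1, U6=1, U7=0, U8=0 → Y1=1, Y2=0 — matches
  U3 stuck-at-0: U1=1, U2=1, U3=0 [stuck-at-0], U4=1, U5=1, U6=1, U7=1, U8=1 → Y1=1, Y2=1 — eliminated
Only U2 stuck-at-0 reproduces the observed Y1=1, Y2=0.

U2 stuck-at-0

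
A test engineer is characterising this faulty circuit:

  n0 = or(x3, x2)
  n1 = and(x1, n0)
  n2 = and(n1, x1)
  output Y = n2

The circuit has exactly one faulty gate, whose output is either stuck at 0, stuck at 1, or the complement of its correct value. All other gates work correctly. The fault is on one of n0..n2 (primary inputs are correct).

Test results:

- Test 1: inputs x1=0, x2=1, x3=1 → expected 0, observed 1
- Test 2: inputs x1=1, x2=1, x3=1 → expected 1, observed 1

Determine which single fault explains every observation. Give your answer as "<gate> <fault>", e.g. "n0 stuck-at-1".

Fault-free values for test 1 (x1=0, x2=1, x3=1): n0=1, n1=0, n2=0, giving Y=0. Observed 1.
Test 1: faults giving observed 1 are {n2 stuck-at-1, n2 inverted output}.
Test 2 (x1=1, x2=1, x3=1): fault-free n0=1, n1=1, n2=1 → 1; observed 1. Eliminates n2 inverted output.
Only n2 stuck-at-1 is consistent with every test.

n2 stuck-at-1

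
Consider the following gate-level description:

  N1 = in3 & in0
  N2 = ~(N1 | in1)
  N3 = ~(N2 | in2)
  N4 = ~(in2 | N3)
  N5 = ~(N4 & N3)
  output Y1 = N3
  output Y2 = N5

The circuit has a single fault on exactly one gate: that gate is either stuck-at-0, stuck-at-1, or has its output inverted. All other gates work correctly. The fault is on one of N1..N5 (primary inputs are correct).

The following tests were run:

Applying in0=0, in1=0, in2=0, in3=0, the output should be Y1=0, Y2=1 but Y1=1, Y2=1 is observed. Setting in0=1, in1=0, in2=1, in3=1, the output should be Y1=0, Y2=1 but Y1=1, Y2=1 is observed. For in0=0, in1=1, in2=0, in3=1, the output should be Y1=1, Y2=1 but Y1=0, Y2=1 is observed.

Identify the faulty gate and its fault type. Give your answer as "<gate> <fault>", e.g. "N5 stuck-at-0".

N3 inverted output

Fault-free values for test 1 (in0=0, in1=0, in2=0, in3=0): N1=0, N2=1, N3=0, N4=1, N5=1, giving Y1=0, Y2=1. Observed Y1=1, Y2=1.
Test 1: faults giving observed Y1=1, Y2=1 are {N1 stuck-at-1, N1 inverted output, N2 stuck-at-0, N2 inverted output, N3 stuck-at-1, N3 inverted output}.
Test 2 (in0=1, in1=0, in2=1, in3=1): fault-free N1=1, N2=0, N3=0, N4=0, N5=1 → Y1=0, Y2=1; observed Y1=1, Y2=1. Eliminates N1 stuck-at-1, N1 inverted output, N2 stuck-at-0, N2 inverted output.
Test 3 (in0=0, in1=1, in2=0, in3=1): fault-free N1=0, N2=0, N3=1, N4=0, N5=1 → Y1=1, Y2=1; observed Y1=0, Y2=1. Eliminates N3 stuck-at-1.
Only N3 inverted output is consistent with every test.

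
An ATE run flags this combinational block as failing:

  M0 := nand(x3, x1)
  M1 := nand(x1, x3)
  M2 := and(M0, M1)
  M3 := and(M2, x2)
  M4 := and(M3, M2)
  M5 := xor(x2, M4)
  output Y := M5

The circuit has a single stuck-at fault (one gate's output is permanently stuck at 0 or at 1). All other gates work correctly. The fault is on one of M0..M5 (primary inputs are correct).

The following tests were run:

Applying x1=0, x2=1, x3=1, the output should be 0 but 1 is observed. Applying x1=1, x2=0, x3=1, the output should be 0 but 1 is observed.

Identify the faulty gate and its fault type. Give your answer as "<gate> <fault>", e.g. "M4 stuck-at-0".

M5 stuck-at-1

Fault-free values for test 1 (x1=0, x2=1, x3=1): M0=1, M1=1, M2=1, M3=1, M4=1, M5=0, giving Y=0. Observed 1.
Test 1: faults giving observed 1 are {M0 stuck-at-0, M1 stuck-at-0, M2 stuck-at-0, M3 stuck-at-0, M4 stuck-at-0, M5 stuck-at-1}.
Test 2 (x1=1, x2=0, x3=1): fault-free M0=0, M1=0, M2=0, M3=0, M4=0, M5=0 → 0; observed 1. Eliminates M0 stuck-at-0, M1 stuck-at-0, M2 stuck-at-0, M3 stuck-at-0, M4 stuck-at-0.
Only M5 stuck-at-1 is consistent with every test.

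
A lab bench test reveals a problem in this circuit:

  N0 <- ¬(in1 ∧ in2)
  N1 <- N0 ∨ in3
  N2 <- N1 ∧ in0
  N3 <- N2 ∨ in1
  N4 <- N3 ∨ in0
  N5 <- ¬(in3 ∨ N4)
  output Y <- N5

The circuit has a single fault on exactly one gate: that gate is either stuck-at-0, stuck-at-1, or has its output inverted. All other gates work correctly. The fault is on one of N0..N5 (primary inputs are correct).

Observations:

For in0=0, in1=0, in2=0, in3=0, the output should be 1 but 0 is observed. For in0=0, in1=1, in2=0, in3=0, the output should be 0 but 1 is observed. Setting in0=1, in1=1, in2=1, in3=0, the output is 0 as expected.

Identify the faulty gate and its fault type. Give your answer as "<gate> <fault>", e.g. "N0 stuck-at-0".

N3 inverted output

Fault-free values for test 1 (in0=0, in1=0, in2=0, in3=0): N0=1, N1=1, N2=0, N3=0, N4=0, N5=1, giving Y=1. Observed 0.
Test 1: faults giving observed 0 are {N2 stuck-at-1, N2 inverted output, N3 stuck-at-1, N3 inverted output, N4 stuck-at-1, N4 inverted output, N5 stuck-at-0, N5 inverted output}.
Test 2 (in0=0, in1=1, in2=0, in3=0): fault-free N0=1, N1=1, N2=0, N3=1, N4=1, N5=0 → 0; observed 1. Eliminates N2 stuck-at-1, N2 inverted output, N3 stuck-at-1, N4 stuck-at-1, N5 stuck-at-0.
Test 3 (in0=1, in1=1, in2=1, in3=0): fault-free N0=0, N1=0, N2=0, N3=1, N4=1, N5=0 → 0; observed 0. Eliminates N4 inverted output, N5 inverted output.
Only N3 inverted output is consistent with every test.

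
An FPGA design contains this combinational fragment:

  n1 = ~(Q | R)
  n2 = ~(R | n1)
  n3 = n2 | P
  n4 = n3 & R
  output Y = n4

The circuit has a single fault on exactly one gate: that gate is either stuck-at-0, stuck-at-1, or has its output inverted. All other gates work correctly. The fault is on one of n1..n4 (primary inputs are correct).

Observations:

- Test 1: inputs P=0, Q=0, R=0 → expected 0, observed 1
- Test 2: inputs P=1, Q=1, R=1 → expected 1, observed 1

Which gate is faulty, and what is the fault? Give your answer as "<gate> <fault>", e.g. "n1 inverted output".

Fault-free values for test 1 (P=0, Q=0, R=0): n1=1, n2=0, n3=0, n4=0, giving Y=0. Observed 1.
Test 1: faults giving observed 1 are {n4 stuck-at-1, n4 inverted output}.
Test 2 (P=1, Q=1, R=1): fault-free n1=0, n2=0, n3=1, n4=1 → 1; observed 1. Eliminates n4 inverted output.
Only n4 stuck-at-1 is consistent with every test.

n4 stuck-at-1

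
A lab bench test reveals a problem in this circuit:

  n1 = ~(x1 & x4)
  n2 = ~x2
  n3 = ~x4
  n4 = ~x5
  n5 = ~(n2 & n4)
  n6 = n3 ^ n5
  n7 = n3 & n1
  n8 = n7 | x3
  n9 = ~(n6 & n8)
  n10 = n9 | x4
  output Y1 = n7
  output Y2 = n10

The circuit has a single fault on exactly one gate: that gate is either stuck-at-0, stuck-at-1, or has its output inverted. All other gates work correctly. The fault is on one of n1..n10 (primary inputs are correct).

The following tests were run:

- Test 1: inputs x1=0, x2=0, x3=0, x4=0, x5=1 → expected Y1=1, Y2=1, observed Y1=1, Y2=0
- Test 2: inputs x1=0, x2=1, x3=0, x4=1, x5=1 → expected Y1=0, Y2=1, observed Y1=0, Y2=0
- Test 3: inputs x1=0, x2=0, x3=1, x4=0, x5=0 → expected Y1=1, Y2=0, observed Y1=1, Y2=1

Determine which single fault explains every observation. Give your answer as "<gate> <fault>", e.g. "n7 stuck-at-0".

Fault-free values for test 1 (x1=0, x2=0, x3=0, x4=0, x5=1): n1=1, n2=1, n3=1, n4=0, n5=1, n6=0, n7=1, n8=1, n9=1, n10=1, giving Y1=1, Y2=1. Observed Y1=1, Y2=0.
Test 1: faults giving observed Y1=1, Y2=0 are {n4 stuck-at-1, n4 inverted output, n5 stuck-at-0, n5 inverted output, n6 stuck-at-1, n6 inverted output, n9 stuck-at-0, n9 inverted output, n10 stuck-at-0, n10 inverted output}.
Test 2 (x1=0, x2=1, x3=0, x4=1, x5=1): fault-free n1=1, n2=0, n3=0, n4=0, n5=1, n6=1, n7=0, n8=0, n9=1, n10=1 → Y1=0, Y2=1; observed Y1=0, Y2=0. Eliminates n4 stuck-at-1, n4 inverted output, n5 stuck-at-0, n5 inverted output, n6 stuck-at-1, n6 inverted output, n9 stuck-at-0, n9 inverted output.
Test 3 (x1=0, x2=0, x3=1, x4=0, x5=0): fault-free n1=1, n2=1, n3=1, n4=1, n5=0, n6=1, n7=1, n8=1, n9=0, n10=0 → Y1=1, Y2=0; observed Y1=1, Y2=1. Eliminates n10 stuck-at-0.
Only n10 inverted output is consistent with every test.

n10 inverted output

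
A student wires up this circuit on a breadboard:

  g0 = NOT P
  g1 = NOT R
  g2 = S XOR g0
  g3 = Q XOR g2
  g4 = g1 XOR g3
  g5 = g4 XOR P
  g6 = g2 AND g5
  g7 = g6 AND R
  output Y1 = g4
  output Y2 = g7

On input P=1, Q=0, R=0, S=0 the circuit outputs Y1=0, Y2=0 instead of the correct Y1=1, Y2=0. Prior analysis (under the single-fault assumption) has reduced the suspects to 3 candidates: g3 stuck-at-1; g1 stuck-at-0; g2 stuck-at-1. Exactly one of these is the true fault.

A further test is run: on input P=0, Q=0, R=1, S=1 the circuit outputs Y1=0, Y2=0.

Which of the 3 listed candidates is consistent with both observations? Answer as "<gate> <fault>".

g1 stuck-at-0

Evaluate each candidate on input P=0, Q=0, R=1, S=1:
  g3 stuck-at-1: g0=1, g1=0, g2=0, g3=1 [stuck-at-1], g4=1, g5=1, g6=0, g7=0 → Y1=1, Y2=0 — eliminated
  g1 stuck-at-0: g0=1, g1=0 [stuck-at-0], g2=0, g3=0, g4=0, g5=0, g6=0, g7=0 → Y1=0, Y2=0 — matches
  g2 stuck-at-1: g0=1, g1=0, g2=1 [stuck-at-1], g3=1, g4=1, g5=1, g6=1, g7=1 → Y1=1, Y2=1 — eliminated
Only g1 stuck-at-0 reproduces the observed Y1=0, Y2=0.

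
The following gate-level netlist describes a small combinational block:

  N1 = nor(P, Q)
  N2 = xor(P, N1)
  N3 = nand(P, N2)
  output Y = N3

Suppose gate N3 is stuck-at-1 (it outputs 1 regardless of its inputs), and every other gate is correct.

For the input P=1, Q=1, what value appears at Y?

1

Propagate with N3 forced: N1=0, N2=1, N3=1 [stuck-at-1].
So Y = 1. (Without the fault it would be 0.)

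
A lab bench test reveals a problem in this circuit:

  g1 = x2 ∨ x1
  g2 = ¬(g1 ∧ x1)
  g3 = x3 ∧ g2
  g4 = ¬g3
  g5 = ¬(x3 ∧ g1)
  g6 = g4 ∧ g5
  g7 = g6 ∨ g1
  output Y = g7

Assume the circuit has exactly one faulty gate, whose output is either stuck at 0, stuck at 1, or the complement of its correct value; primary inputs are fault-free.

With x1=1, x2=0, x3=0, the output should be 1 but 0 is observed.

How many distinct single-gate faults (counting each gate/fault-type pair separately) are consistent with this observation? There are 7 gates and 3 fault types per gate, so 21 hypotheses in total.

2

Fault-free: g1=1, g2=0, g3=0, g4=1, g5=1, g6=1, g7=1 → 1. Observed 0.
  g1: none of the 3 fault types match ✗
  g2: none of the 3 fault types match ✗
  g3: none of the 3 fault types match ✗
  g4: none of the 3 fault types match ✗
  g5: none of the 3 fault types match ✗
  g6: none of the 3 fault types match ✗
  g7: stuck-at-0, inverted output ✓; others ✗
Consistent faults: {g7 stuck-at-0, g7 inverted output} — 2 in all.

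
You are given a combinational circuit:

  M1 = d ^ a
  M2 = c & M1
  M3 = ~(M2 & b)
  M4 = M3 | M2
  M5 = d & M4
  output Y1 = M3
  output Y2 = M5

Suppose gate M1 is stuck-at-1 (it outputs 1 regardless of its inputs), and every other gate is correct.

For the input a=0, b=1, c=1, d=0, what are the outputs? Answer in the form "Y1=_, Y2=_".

Y1=0, Y2=0

Propagate with M1 forced: M1=1 [stuck-at-1], M2=1, M3=0, M4=1, M5=0.
So the outputs are Y1=0, Y2=0. (Without the fault they would be Y1=1, Y2=0.)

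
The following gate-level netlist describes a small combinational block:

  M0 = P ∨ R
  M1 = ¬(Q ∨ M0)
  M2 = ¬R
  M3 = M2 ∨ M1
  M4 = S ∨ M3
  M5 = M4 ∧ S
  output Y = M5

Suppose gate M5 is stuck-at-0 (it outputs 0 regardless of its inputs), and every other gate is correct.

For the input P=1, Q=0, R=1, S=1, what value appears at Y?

0

Propagate with M5 forced: M0=1, M1=0, M2=0, M3=0, M4=1, M5=0 [stuck-at-0].
So Y = 0. (Without the fault it would be 1.)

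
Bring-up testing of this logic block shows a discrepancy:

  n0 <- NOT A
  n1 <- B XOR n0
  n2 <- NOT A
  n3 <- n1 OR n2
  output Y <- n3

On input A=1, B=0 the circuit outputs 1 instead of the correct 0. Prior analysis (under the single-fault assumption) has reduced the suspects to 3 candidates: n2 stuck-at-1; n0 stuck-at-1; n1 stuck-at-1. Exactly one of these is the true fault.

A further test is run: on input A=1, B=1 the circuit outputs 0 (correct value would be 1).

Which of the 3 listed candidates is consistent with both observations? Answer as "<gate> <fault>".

n0 stuck-at-1

Evaluate each candidate on input A=1, B=1:
  n2 stuck-at-1: n0=0, n1=1, n2=1 [stuck-at-1], n3=1 → 1 — eliminated
  n0 stuck-at-1: n0=1 [stuck-at-1], n1=0, n2=0, n3=0 → 0 — matches
  n1 stuck-at-1: n0=0, n1=1 [stuck-at-1], n2=0, n3=1 → 1 — eliminated
Only n0 stuck-at-1 reproduces the observed 0.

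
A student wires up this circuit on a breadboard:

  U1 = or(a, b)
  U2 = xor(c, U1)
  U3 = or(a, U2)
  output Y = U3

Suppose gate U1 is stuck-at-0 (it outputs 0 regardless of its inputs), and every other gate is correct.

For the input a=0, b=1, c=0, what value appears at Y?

Propagate with U1 forced: U1=0 [stuck-at-0], U2=0, U3=0.
So Y = 0. (Without the fault it would be 1.)

0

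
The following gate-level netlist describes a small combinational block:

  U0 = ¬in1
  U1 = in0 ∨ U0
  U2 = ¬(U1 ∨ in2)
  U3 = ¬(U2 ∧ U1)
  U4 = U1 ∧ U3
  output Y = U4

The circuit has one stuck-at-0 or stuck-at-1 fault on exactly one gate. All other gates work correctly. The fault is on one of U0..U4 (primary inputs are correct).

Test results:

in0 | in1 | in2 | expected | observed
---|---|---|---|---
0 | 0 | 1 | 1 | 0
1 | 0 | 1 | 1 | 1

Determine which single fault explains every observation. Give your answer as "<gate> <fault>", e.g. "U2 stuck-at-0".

Fault-free values for test 1 (in0=0, in1=0, in2=1): U0=1, U1=1, U2=0, U3=1, U4=1, giving Y=1. Observed 0.
Test 1: faults giving observed 0 are {U0 stuck-at-0, U1 stuck-at-0, U2 stuck-at-1, U3 stuck-at-0, U4 stuck-at-0}.
Test 2 (in0=1, in1=0, in2=1): fault-free U0=1, U1=1, U2=0, U3=1, U4=1 → 1; observed 1. Eliminates U1 stuck-at-0, U2 stuck-at-1, U3 stuck-at-0, U4 stuck-at-0.
Only U0 stuck-at-0 is consistent with every test.

U0 stuck-at-0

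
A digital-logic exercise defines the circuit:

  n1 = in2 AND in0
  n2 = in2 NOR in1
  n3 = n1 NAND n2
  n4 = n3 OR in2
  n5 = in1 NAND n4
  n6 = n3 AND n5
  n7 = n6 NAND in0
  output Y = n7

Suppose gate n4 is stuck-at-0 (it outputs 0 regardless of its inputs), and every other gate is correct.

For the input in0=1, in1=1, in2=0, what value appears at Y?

0

Propagate with n4 forced: n1=0, n2=0, n3=1, n4=0 [stuck-at-0], n5=1, n6=1, n7=0.
So Y = 0. (Without the fault it would be 1.)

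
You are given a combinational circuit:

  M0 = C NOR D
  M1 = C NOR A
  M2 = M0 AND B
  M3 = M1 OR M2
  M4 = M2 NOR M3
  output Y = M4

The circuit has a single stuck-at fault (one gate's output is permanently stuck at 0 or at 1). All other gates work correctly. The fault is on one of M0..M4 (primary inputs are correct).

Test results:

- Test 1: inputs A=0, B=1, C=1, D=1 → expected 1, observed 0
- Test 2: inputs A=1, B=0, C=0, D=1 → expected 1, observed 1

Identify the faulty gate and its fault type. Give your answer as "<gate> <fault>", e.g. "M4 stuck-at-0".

Fault-free values for test 1 (A=0, B=1, C=1, D=1): M0=0, M1=0, M2=0, M3=0, M4=1, giving Y=1. Observed 0.
Test 1: faults giving observed 0 are {M0 stuck-at-1, M1 stuck-at-1, M2 stuck-at-1, M3 stuck-at-1, M4 stuck-at-0}.
Test 2 (A=1, B=0, C=0, D=1): fault-free M0=0, M1=0, M2=0, M3=0, M4=1 → 1; observed 1. Eliminates M1 stuck-at-1, M2 stuck-at-1, M3 stuck-at-1, M4 stuck-at-0.
Only M0 stuck-at-1 is consistent with every test.

M0 stuck-at-1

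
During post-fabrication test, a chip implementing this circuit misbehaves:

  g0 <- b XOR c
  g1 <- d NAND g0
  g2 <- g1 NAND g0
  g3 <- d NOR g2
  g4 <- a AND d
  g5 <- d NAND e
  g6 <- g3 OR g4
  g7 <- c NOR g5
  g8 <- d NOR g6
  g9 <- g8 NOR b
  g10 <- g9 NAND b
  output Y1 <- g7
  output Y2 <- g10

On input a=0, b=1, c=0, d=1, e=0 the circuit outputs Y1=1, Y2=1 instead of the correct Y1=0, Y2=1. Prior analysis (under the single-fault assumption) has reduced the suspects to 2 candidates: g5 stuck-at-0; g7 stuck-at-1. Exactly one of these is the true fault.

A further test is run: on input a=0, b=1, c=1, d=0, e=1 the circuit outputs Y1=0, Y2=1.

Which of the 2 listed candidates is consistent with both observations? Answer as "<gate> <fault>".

Evaluate each candidate on input a=0, b=1, c=1, d=0, e=1:
  g5 stuck-at-0: g0=0, g1=1, g2=1, g3=0, g4=0, g5=0 [stuck-at-0], g6=0, g7=0, g8=1, g9=0, g10=1 → Y1=0, Y2=1 — matches
  g7 stuck-at-1: g0=0, g1=1, g2=1, g3=0, g4=0, g5=1, g6=0, g7=1 [stuck-at-1], g8=1, g9=0, g10=1 → Y1=1, Y2=1 — eliminated
Only g5 stuck-at-0 reproduces the observed Y1=0, Y2=1.

g5 stuck-at-0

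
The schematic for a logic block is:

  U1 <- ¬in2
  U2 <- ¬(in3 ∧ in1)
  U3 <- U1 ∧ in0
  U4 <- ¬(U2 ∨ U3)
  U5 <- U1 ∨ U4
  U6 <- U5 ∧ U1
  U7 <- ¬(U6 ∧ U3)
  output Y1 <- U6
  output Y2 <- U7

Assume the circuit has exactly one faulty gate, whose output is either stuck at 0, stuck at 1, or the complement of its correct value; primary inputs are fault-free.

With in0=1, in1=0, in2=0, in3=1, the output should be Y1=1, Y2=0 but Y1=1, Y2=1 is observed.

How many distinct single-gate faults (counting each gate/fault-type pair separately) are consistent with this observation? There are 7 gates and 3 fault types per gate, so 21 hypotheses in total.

4

Fault-free: U1=1, U2=1, U3=1, U4=0, U5=1, U6=1, U7=0 → Y1=1, Y2=0. Observed Y1=1, Y2=1.
  U1: none of the 3 fault types match ✗
  U2: none of the 3 fault types match ✗
  U3: stuck-at-0, inverted output ✓; others ✗
  U4: none of the 3 fault types match ✗
  U5: none of the 3 fault types match ✗
  U6: none of the 3 fault types match ✗
  U7: stuck-at-1, inverted output ✓; others ✗
Consistent faults: {U3 stuck-at-0, U3 inverted output, U7 stuck-at-1, U7 inverted output} — 4 in all.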